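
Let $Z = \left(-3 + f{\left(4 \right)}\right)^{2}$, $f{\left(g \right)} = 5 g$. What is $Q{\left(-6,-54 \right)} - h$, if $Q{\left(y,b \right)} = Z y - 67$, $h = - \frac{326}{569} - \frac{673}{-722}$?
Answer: $- \frac{740030783}{410818} \approx -1801.4$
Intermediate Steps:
$h = \frac{147565}{410818}$ ($h = \left(-326\right) \frac{1}{569} - - \frac{673}{722} = - \frac{326}{569} + \frac{673}{722} = \frac{147565}{410818} \approx 0.3592$)
$Z = 289$ ($Z = \left(-3 + 5 \cdot 4\right)^{2} = \left(-3 + 20\right)^{2} = 17^{2} = 289$)
$Q{\left(y,b \right)} = -67 + 289 y$ ($Q{\left(y,b \right)} = 289 y - 67 = -67 + 289 y$)
$Q{\left(-6,-54 \right)} - h = \left(-67 + 289 \left(-6\right)\right) - \frac{147565}{410818} = \left(-67 - 1734\right) - \frac{147565}{410818} = -1801 - \frac{147565}{410818} = - \frac{740030783}{410818}$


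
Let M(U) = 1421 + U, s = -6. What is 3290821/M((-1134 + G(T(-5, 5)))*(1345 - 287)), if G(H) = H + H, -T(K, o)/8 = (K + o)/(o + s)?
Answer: -3290821/1198351 ≈ -2.7461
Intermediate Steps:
T(K, o) = -8*(K + o)/(-6 + o) (T(K, o) = -8*(K + o)/(o - 6) = -8*(K + o)/(-6 + o))
G(H) = 2*H
3290821/M((-1134 + G(T(-5, 5)))*(1345 - 287)) = 3290821/(1421 + (-1134 + 2*(8*(-1*(-5) - 1*5)/(-6 + 5)))*(1345 - 287)) = 3290821/(1421 + (-1134 + 2*(8*(5 - 5)/(-1)))*1058) = 3290821/(1421 + (-1134 + 2*(8*(-1)*0))*1058) = 3290821/(1421 + (-1134 + 2*0)*1058) = 3290821/(1421 + (-1134 + 0)*1058) = 3290821/(1421 - 1134*1058) = 3290821/(1421 - 1199772) = 3290821/(-1198351) = 3290821*(-1/1198351) = -3290821/1198351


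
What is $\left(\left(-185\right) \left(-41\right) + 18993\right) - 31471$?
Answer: $-4893$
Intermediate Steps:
$\left(\left(-185\right) \left(-41\right) + 18993\right) - 31471 = \left(7585 + 18993\right) - 31471 = 26578 - 31471 = -4893$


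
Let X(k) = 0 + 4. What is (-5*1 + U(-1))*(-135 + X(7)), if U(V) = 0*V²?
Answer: 655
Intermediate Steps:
U(V) = 0
X(k) = 4
(-5*1 + U(-1))*(-135 + X(7)) = (-5*1 + 0)*(-135 + 4) = (-5 + 0)*(-131) = -5*(-131) = 655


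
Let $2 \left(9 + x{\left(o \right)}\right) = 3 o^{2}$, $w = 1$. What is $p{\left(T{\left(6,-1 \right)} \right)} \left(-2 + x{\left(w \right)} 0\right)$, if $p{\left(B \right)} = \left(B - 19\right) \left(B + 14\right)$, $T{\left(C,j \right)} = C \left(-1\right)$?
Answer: $400$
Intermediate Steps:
$T{\left(C,j \right)} = - C$
$p{\left(B \right)} = \left(-19 + B\right) \left(14 + B\right)$
$x{\left(o \right)} = -9 + \frac{3 o^{2}}{2}$
$p{\left(T{\left(6,-1 \right)} \right)} \left(-2 + x{\left(w \right)} 0\right) = \left(-266 + \left(\left(-1\right) 6\right)^{2} - 5 \left(\left(-1\right) 6\right)\right) \left(-2 + \left(-9 + \frac{3 \cdot 1^{2}}{2}\right) 0\right) = \left(-266 + \left(-6\right)^{2} - -30\right) \left(-2 + \left(-9 + \frac{3}{2} \cdot 1\right) 0\right) = \left(-266 + 36 + 30\right) \left(-2 + \left(-9 + \frac{3}{2}\right) 0\right) = - 200 \left(-2 - 0\right) = - 200 \left(-2 + 0\right) = \left(-200\right) \left(-2\right) = 400$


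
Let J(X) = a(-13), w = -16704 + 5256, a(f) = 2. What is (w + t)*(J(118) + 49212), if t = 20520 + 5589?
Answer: 721526454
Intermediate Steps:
w = -11448
J(X) = 2
t = 26109
(w + t)*(J(118) + 49212) = (-11448 + 26109)*(2 + 49212) = 14661*49214 = 721526454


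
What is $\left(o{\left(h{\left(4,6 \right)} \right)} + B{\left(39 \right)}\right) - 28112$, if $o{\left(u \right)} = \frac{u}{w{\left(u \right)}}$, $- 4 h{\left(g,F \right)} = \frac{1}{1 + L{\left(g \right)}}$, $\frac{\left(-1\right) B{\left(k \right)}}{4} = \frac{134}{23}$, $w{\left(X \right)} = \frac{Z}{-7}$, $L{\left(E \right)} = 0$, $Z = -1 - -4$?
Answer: $- \frac{7765183}{276} \approx -28135.0$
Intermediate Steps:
$Z = 3$ ($Z = -1 + 4 = 3$)
$w{\left(X \right)} = - \frac{3}{7}$ ($w{\left(X \right)} = \frac{3}{-7} = 3 \left(- \frac{1}{7}\right) = - \frac{3}{7}$)
$B{\left(k \right)} = - \frac{536}{23}$ ($B{\left(k \right)} = - 4 \cdot \frac{134}{23} = - 4 \cdot 134 \cdot \frac{1}{23} = \left(-4\right) \frac{134}{23} = - \frac{536}{23}$)
$h{\left(g,F \right)} = - \frac{1}{4}$ ($h{\left(g,F \right)} = - \frac{1}{4 \left(1 + 0\right)} = - \frac{1}{4 \cdot 1} = \left(- \frac{1}{4}\right) 1 = - \frac{1}{4}$)
$o{\left(u \right)} = - \frac{7 u}{3}$ ($o{\left(u \right)} = \frac{u}{- \frac{3}{7}} = u \left(- \frac{7}{3}\right) = - \frac{7 u}{3}$)
$\left(o{\left(h{\left(4,6 \right)} \right)} + B{\left(39 \right)}\right) - 28112 = \left(\left(- \frac{7}{3}\right) \left(- \frac{1}{4}\right) - \frac{536}{23}\right) - 28112 = \left(\frac{7}{12} - \frac{536}{23}\right) - 28112 = - \frac{6271}{276} - 28112 = - \frac{7765183}{276}$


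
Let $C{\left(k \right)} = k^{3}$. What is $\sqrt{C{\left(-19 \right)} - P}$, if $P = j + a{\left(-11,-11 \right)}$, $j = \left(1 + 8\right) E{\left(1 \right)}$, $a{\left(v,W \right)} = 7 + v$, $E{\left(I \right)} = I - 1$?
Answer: $i \sqrt{6855} \approx 82.795 i$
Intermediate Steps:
$E{\left(I \right)} = -1 + I$
$j = 0$ ($j = \left(1 + 8\right) \left(-1 + 1\right) = 9 \cdot 0 = 0$)
$P = -4$ ($P = 0 + \left(7 - 11\right) = 0 - 4 = -4$)
$\sqrt{C{\left(-19 \right)} - P} = \sqrt{\left(-19\right)^{3} - -4} = \sqrt{-6859 + 4} = \sqrt{-6855} = i \sqrt{6855}$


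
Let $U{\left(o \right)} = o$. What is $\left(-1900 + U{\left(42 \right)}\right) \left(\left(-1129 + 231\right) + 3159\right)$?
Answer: $-4200938$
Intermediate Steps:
$\left(-1900 + U{\left(42 \right)}\right) \left(\left(-1129 + 231\right) + 3159\right) = \left(-1900 + 42\right) \left(\left(-1129 + 231\right) + 3159\right) = - 1858 \left(-898 + 3159\right) = \left(-1858\right) 2261 = -4200938$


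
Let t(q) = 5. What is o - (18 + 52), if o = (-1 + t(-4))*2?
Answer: -62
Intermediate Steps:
o = 8 (o = (-1 + 5)*2 = 4*2 = 8)
o - (18 + 52) = 8 - (18 + 52) = 8 - 1*70 = 8 - 70 = -62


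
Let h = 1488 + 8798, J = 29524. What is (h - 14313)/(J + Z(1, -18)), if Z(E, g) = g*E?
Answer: -4027/29506 ≈ -0.13648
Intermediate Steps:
Z(E, g) = E*g
h = 10286
(h - 14313)/(J + Z(1, -18)) = (10286 - 14313)/(29524 + 1*(-18)) = -4027/(29524 - 18) = -4027/29506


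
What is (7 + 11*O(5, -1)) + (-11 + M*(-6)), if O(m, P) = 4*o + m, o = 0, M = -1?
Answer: 57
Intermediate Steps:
O(m, P) = m (O(m, P) = 4*0 + m = 0 + m = m)
(7 + 11*O(5, -1)) + (-11 + M*(-6)) = (7 + 11*5) + (-11 - 1*(-6)) = (7 + 55) + (-11 + 6) = 62 - 5 = 57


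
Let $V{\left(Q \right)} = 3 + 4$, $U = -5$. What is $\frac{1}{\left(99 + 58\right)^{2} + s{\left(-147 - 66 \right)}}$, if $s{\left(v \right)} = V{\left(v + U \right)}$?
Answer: $\frac{1}{24656} \approx 4.0558 \cdot 10^{-5}$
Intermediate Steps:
$V{\left(Q \right)} = 7$
$s{\left(v \right)} = 7$
$\frac{1}{\left(99 + 58\right)^{2} + s{\left(-147 - 66 \right)}} = \frac{1}{\left(99 + 58\right)^{2} + 7} = \frac{1}{157^{2} + 7} = \frac{1}{24649 + 7} = \frac{1}{24656}$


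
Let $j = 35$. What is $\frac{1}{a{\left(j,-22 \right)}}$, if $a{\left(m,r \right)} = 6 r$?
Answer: $- \frac{1}{132} \approx -0.0075758$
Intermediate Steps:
$\frac{1}{a{\left(j,-22 \right)}} = \frac{1}{6 \left(-22\right)} = \frac{1}{-132} = - \frac{1}{132}$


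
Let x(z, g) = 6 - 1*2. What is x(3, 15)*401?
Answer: 1604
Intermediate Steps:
x(z, g) = 4 (x(z, g) = 6 - 2 = 4)
x(3, 15)*401 = 4*401 = 1604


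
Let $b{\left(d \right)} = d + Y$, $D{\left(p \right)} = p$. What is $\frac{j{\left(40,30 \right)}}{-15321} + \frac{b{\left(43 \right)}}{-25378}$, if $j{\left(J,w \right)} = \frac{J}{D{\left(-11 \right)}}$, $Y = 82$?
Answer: $- \frac{20051255}{4276979718} \approx -0.0046882$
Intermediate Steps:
$j{\left(J,w \right)} = - \frac{J}{11}$ ($j{\left(J,w \right)} = \frac{J}{-11} = J \left(- \frac{1}{11}\right) = - \frac{J}{11}$)
$b{\left(d \right)} = 82 + d$ ($b{\left(d \right)} = d + 82 = 82 + d$)
$\frac{j{\left(40,30 \right)}}{-15321} + \frac{b{\left(43 \right)}}{-25378} = \frac{\left(- \frac{1}{11}\right) 40}{-15321} + \frac{82 + 43}{-25378} = \left(- \frac{40}{11}\right) \left(- \frac{1}{15321}\right) + 125 \left(- \frac{1}{25378}\right) = \frac{40}{168531} - \frac{125}{25378} = - \frac{20051255}{4276979718}$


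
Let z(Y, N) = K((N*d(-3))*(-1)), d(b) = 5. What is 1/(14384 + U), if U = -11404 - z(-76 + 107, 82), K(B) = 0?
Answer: 1/2980 ≈ 0.00033557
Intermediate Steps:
z(Y, N) = 0
U = -11404 (U = -11404 - 1*0 = -11404 + 0 = -11404)
1/(14384 + U) = 1/(14384 - 11404) = 1/2980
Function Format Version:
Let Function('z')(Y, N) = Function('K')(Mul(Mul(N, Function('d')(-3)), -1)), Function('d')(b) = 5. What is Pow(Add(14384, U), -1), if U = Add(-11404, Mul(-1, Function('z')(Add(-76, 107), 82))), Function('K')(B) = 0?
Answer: Rational(1, 2980) ≈ 0.00033557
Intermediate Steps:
Function('z')(Y, N) = 0
U = -11404 (U = Add(-11404, Mul(-1, 0)) = Add(-11404, 0) = -11404)
Pow(Add(14384, U), -1) = Pow(Add(14384, -11404), -1) = Pow(2980, -1) = Rational(1, 2980)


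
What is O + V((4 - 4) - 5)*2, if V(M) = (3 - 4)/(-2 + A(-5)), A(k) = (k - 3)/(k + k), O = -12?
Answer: -31/3 ≈ -10.333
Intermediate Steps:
A(k) = (-3 + k)/(2*k) (A(k) = (-3 + k)/((2*k)) = (-3 + k)*(1/(2*k)) = (-3 + k)/(2*k))
V(M) = ⅚ (V(M) = (3 - 4)/(-2 + (½)*(-3 - 5)/(-5)) = -1/(-2 + (½)*(-⅕)*(-8)) = -1/(-2 + ⅘) = -1/(-6/5) = -1*(-⅚) = ⅚)
O + V((4 - 4) - 5)*2 = -12 + (⅚)*2 = -12 + 5/3 = -31/3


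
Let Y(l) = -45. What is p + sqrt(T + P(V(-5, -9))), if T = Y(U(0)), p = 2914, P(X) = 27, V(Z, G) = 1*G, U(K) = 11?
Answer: 2914 + 3*I*sqrt(2) ≈ 2914.0 + 4.2426*I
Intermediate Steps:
V(Z, G) = G
T = -45
p + sqrt(T + P(V(-5, -9))) = 2914 + sqrt(-45 + 27) = 2914 + sqrt(-18) = 2914 + 3*I*sqrt(2)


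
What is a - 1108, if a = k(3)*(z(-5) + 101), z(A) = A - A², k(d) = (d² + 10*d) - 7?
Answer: 1164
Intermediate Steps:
k(d) = -7 + d² + 10*d
z(A) = A - A²
a = 2272 (a = (-7 + 3² + 10*3)*(-5*(1 - 1*(-5)) + 101) = (-7 + 9 + 30)*(-5*(1 + 5) + 101) = 32*(-5*6 + 101) = 32*(-30 + 101) = 32*71 = 2272)
a - 1108 = 2272 - 1108 = 1164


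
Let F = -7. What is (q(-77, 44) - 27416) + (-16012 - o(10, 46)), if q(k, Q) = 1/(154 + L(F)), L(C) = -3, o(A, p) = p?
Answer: -6564573/151 ≈ -43474.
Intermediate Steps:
q(k, Q) = 1/151 (q(k, Q) = 1/(154 - 3) = 1/151)
(q(-77, 44) - 27416) + (-16012 - o(10, 46)) = (1/151 - 27416) + (-16012 - 1*46) = -4139815/151 + (-16012 - 46) = -4139815/151 - 16058 = -6564573/151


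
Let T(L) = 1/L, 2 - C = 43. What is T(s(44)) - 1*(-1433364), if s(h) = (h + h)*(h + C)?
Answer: 378408097/264 ≈ 1.4334e+6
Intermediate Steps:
C = -41 (C = 2 - 1*43 = 2 - 43 = -41)
s(h) = 2*h*(-41 + h) (s(h) = (h + h)*(h - 41) = (2*h)*(-41 + h) = 2*h*(-41 + h))
T(s(44)) - 1*(-1433364) = 1/(2*44*(-41 + 44)) - 1*(-1433364) = 1/(2*44*3) + 1433364 = 1/264 + 1433364 = 378408097/264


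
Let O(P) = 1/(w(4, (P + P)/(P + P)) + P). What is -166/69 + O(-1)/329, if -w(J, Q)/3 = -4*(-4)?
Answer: -2676155/1112349 ≈ -2.4059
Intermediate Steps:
w(J, Q) = -48 (w(J, Q) = -(-12)*(-4) = -3*16 = -48)
O(P) = 1/(-48 + P)
-166/69 + O(-1)/329 = -166/69 + 1/(-48 - 1*329) = -166*1/69 + (1/329)/(-49) = -166/69 - 1/49*1/329 = -166/69 - 1/16121 = -2676155/1112349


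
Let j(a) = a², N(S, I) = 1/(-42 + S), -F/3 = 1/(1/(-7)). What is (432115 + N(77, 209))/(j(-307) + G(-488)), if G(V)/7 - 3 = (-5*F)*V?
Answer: 7562013/7926625 ≈ 0.95400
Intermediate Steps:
F = 21 (F = -3/(1/(-7)) = -3/(-⅐) = -3*(-7) = 21)
G(V) = 21 - 735*V (G(V) = 21 + 7*((-5*21)*V) = 21 + 7*(-105*V) = 21 - 735*V)
(432115 + N(77, 209))/(j(-307) + G(-488)) = (432115 + 1/(-42 + 77))/((-307)² + (21 - 735*(-488))) = (432115 + 1/35)/(94249 + (21 + 358680)) = (432115 + 1/35)/(94249 + 358701) = (15124026/35)/452950 = (15124026/35)*(1/452950) = 7562013/7926625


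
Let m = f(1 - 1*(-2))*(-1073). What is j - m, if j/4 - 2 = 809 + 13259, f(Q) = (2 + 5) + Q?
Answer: 67010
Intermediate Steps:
f(Q) = 7 + Q
j = 56280 (j = 8 + 4*(809 + 13259) = 8 + 4*14068 = 8 + 56272 = 56280)
m = -10730 (m = (7 + (1 - 1*(-2)))*(-1073) = (7 + (1 + 2))*(-1073) = (7 + 3)*(-1073) = 10*(-1073) = -10730)
j - m = 56280 - 1*(-10730) = 56280 + 10730 = 67010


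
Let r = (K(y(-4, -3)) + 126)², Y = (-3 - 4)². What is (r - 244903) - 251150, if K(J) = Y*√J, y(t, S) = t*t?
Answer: -392369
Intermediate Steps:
Y = 49 (Y = (-7)² = 49)
y(t, S) = t²
K(J) = 49*√J
r = 103684 (r = (49*√((-4)²) + 126)² = (49*√16 + 126)² = (49*4 + 126)² = (196 + 126)² = 322² = 103684)
(r - 244903) - 251150 = (103684 - 244903) - 251150 = -141219 - 251150 = -392369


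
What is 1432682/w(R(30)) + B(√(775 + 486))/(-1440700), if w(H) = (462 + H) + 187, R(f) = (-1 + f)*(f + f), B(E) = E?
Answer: 1432682/2389 - √1261/1440700 ≈ 599.70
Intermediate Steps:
R(f) = 2*f*(-1 + f) (R(f) = (-1 + f)*(2*f) = 2*f*(-1 + f))
w(H) = 649 + H
1432682/w(R(30)) + B(√(775 + 486))/(-1440700) = 1432682/(649 + 2*30*(-1 + 30)) + √(775 + 486)/(-1440700) = 1432682/(649 + 2*30*29) + √1261*(-1/1440700) = 1432682/(649 + 1740) - √1261/1440700 = 1432682/2389 - √1261/1440700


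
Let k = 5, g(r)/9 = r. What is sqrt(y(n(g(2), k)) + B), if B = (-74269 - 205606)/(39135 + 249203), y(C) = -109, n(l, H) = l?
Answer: I*sqrt(9142828042346)/288338 ≈ 10.487*I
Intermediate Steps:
g(r) = 9*r
B = -279875/288338 ≈ -0.97065
sqrt(y(n(g(2), k)) + B) = sqrt(-109 - 279875/288338) = sqrt(-31708717/288338) = I*sqrt(9142828042346)/288338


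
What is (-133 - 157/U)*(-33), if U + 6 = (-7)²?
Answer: 193908/43 ≈ 4509.5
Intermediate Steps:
U = 43 (U = -6 + (-7)² = -6 + 49 = 43)
(-133 - 157/U)*(-33) = (-133 - 157/43)*(-33) = -5876/43*(-33) = 193908/43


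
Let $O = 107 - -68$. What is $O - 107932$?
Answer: $-107757$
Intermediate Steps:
$O = 175$ ($O = 107 + 68 = 175$)
$O - 107932 = 175 - 107932 = -107757$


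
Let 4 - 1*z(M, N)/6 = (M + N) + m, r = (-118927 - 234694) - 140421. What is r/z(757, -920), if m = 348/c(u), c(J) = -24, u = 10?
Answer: -494042/1089 ≈ -453.67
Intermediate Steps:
r = -494042 (r = -353621 - 140421 = -494042)
m = -29/2 (m = 348/(-24) = 348*(-1/24) = -29/2 ≈ -14.500)
z(M, N) = 111 - 6*M - 6*N (z(M, N) = 24 - 6*((M + N) - 29/2) = 24 - 6*(-29/2 + M + N) = 24 + (87 - 6*M - 6*N) = 111 - 6*M - 6*N)
r/z(757, -920) = -494042/(111 - 6*757 - 6*(-920)) = -494042/(111 - 4542 + 5520) = -494042/1089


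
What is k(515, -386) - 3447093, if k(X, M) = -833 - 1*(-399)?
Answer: -3447527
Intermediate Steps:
k(X, M) = -434 (k(X, M) = -833 + 399 = -434)
k(515, -386) - 3447093 = -434 - 3447093 = -3447527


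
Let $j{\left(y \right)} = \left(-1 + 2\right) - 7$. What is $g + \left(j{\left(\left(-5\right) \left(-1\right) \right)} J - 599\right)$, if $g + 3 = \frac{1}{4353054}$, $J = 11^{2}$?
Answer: $- \frac{5780855711}{4353054} \approx -1328.0$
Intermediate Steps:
$J = 121$
$j{\left(y \right)} = -6$ ($j{\left(y \right)} = 1 - 7 = -6$)
$g = - \frac{13059161}{4353054}$ ($g = -3 + \frac{1}{4353054} = - \frac{13059161}{4353054} \approx -3.0$)
$g + \left(j{\left(\left(-5\right) \left(-1\right) \right)} J - 599\right) = - \frac{13059161}{4353054} - 1325 = - \frac{5780855711}{4353054}$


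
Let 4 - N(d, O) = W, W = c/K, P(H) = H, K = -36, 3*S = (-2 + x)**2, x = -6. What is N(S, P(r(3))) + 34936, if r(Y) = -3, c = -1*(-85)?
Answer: 1257925/36 ≈ 34942.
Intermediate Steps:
S = 64/3 (S = (-2 - 6)**2/3 = (1/3)*(-8)**2 = (1/3)*64 = 64/3 ≈ 21.333)
c = 85
W = -85/36 (W = 85/(-36) = 85*(-1/36) = -85/36 ≈ -2.3611)
N(d, O) = 229/36 (N(d, O) = 4 - 1*(-85/36) = 4 + 85/36 = 229/36)
N(S, P(r(3))) + 34936 = 229/36 + 34936 = 1257925/36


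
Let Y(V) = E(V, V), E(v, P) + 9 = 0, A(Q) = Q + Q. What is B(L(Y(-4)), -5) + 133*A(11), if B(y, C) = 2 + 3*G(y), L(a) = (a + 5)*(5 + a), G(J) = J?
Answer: 2976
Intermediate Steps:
A(Q) = 2*Q
E(v, P) = -9 (E(v, P) = -9 + 0 = -9)
Y(V) = -9
L(a) = (5 + a)² (L(a) = (5 + a)*(5 + a) = (5 + a)²)
B(y, C) = 2 + 3*y
B(L(Y(-4)), -5) + 133*A(11) = (2 + 3*(5 - 9)²) + 133*(2*11) = (2 + 3*(-4)²) + 133*22 = (2 + 3*16) + 2926 = (2 + 48) + 2926 = 50 + 2926 = 2976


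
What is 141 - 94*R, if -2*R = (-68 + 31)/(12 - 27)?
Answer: 3854/15 ≈ 256.93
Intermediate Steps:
R = -37/30 (R = -(-68 + 31)/(2*(12 - 27)) = -(-37)/(2*(-15)) = -(-37)*(-1)/(2*15) = -½*37/15 = -37/30 ≈ -1.2333)
141 - 94*R = 141 - 94*(-37/30) = 141 + 1739/15 = 3854/15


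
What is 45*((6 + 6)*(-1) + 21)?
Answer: 405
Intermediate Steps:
45*((6 + 6)*(-1) + 21) = 45*(12*(-1) + 21) = 45*(-12 + 21) = 45*9 = 405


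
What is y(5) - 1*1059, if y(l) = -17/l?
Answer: -5312/5 ≈ -1062.4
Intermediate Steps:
y(5) - 1*1059 = -17/5 - 1*1059 = -17*⅕ - 1059 = -17/5 - 1059 = -5312/5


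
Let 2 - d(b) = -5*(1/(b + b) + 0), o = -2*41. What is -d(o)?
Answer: -323/164 ≈ -1.9695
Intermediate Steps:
o = -82
d(b) = 2 + 5/(2*b) (d(b) = 2 - (-5)*(1/(b + b) + 0) = 2 - (-5)*(1/(2*b) + 0) = 2 - (-5)*1/(2*b) = 2 - (-5)/(2*b) = 2 + 5/(2*b))
-d(o) = -(2 + (5/2)/(-82)) = -(2 + (5/2)*(-1/82)) = -(2 - 5/164) = -1*323/164 = -323/164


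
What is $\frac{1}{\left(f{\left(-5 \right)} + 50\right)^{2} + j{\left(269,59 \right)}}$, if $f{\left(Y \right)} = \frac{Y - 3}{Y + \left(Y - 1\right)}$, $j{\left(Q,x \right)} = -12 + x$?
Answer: $\frac{121}{317051} \approx 0.00038164$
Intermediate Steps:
$f{\left(Y \right)} = \frac{-3 + Y}{-1 + 2 Y}$ ($f{\left(Y \right)} = \frac{-3 + Y}{Y + \left(Y - 1\right)} = \frac{-3 + Y}{Y + \left(-1 + Y\right)} = \frac{-3 + Y}{-1 + 2 Y}$)
$\frac{1}{\left(f{\left(-5 \right)} + 50\right)^{2} + j{\left(269,59 \right)}} = \frac{1}{\left(\frac{-3 - 5}{-1 + 2 \left(-5\right)} + 50\right)^{2} + \left(-12 + 59\right)} = \frac{1}{\left(\frac{1}{-1 - 10} \left(-8\right) + 50\right)^{2} + 47} = \frac{1}{\left(\frac{1}{-11} \left(-8\right) + 50\right)^{2} + 47} = \frac{1}{\left(\left(- \frac{1}{11}\right) \left(-8\right) + 50\right)^{2} + 47} = \frac{1}{\left(\frac{8}{11} + 50\right)^{2} + 47} = \frac{1}{\left(\frac{558}{11}\right)^{2} + 47} = \frac{1}{\frac{311364}{121} + 47} = \frac{1}{\frac{317051}{121}} = \frac{121}{317051}$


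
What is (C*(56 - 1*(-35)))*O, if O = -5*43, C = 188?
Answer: -3678220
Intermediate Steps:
O = -215
(C*(56 - 1*(-35)))*O = (188*(56 - 1*(-35)))*(-215) = (188*(56 + 35))*(-215) = (188*91)*(-215) = 17108*(-215) = -3678220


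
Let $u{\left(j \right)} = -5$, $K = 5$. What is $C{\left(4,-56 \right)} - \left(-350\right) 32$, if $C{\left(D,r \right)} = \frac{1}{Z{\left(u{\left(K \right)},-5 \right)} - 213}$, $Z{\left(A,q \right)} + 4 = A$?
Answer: $\frac{2486399}{222} \approx 11200.0$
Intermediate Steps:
$Z{\left(A,q \right)} = -4 + A$
$C{\left(D,r \right)} = - \frac{1}{222}$ ($C{\left(D,r \right)} = \frac{1}{\left(-4 - 5\right) - 213} = \frac{1}{-9 - 213} = \frac{1}{-222} = - \frac{1}{222}$)
$C{\left(4,-56 \right)} - \left(-350\right) 32 = - \frac{1}{222} - \left(-350\right) 32 = - \frac{1}{222} - -11200 = - \frac{1}{222} + 11200 = \frac{2486399}{222}$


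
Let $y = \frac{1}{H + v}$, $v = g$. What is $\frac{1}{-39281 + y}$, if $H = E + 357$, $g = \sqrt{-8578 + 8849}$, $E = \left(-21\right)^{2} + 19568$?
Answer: $- \frac{16292725100119}{639994533857777594} + \frac{\sqrt{271}}{639994533857777594} \approx -2.5458 \cdot 10^{-5}$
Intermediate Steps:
$E = 20009$ ($E = 441 + 19568 = 20009$)
$g = \sqrt{271} \approx 16.462$
$v = \sqrt{271} \approx 16.462$
$H = 20366$ ($H = 20009 + 357 = 20366$)
$y = \frac{1}{20366 + \sqrt{271}} \approx 4.9062 \cdot 10^{-5}$
$\frac{1}{-39281 + y} = \frac{1}{-39281 + \left(\frac{20366}{414773685} - \frac{\sqrt{271}}{414773685}\right)} = \frac{1}{- \frac{16292725100119}{414773685} - \frac{\sqrt{271}}{414773685}}$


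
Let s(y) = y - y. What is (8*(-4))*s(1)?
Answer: 0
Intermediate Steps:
s(y) = 0
(8*(-4))*s(1) = (8*(-4))*0 = -32*0 = 0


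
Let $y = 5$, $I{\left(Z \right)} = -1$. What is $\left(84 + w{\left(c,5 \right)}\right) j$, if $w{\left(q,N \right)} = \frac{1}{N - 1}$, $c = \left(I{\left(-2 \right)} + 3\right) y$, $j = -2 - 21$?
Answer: $- \frac{7751}{4} \approx -1937.8$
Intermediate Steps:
$j = -23$
$c = 10$ ($c = \left(-1 + 3\right) 5 = 2 \cdot 5 = 10$)
$w{\left(q,N \right)} = \frac{1}{-1 + N}$
$\left(84 + w{\left(c,5 \right)}\right) j = \left(84 + \frac{1}{-1 + 5}\right) \left(-23\right) = \left(84 + \frac{1}{4}\right) \left(-23\right) = \frac{337}{4} \left(-23\right) = - \frac{7751}{4}$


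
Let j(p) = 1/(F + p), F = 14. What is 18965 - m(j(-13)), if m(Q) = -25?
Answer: 18990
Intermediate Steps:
j(p) = 1/(14 + p)
18965 - m(j(-13)) = 18965 - 1*(-25) = 18965 + 25 = 18990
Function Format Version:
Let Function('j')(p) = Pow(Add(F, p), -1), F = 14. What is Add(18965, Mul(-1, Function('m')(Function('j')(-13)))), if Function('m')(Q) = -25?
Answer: 18990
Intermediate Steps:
Function('j')(p) = Pow(Add(14, p), -1)
Add(18965, Mul(-1, Function('m')(Function('j')(-13)))) = Add(18965, Mul(-1, -25)) = Add(18965, 25) = 18990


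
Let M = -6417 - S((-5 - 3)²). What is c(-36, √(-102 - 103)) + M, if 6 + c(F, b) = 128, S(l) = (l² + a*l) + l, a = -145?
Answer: -1175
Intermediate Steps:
S(l) = l² - 144*l (S(l) = (l² - 145*l) + l = l² - 144*l)
c(F, b) = 122 (c(F, b) = -6 + 128 = 122)
M = -1297 (M = -6417 - (-5 - 3)²*(-144 + (-5 - 3)²) = -6417 - (-8)²*(-144 + (-8)²) = -6417 - 64*(-144 + 64) = -6417 - 64*(-80) = -6417 - 1*(-5120) = -6417 + 5120 = -1297)
c(-36, √(-102 - 103)) + M = 122 - 1297 = -1175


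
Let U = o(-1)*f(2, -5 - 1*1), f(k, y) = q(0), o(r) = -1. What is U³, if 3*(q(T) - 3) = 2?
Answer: -1331/27 ≈ -49.296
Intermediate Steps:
q(T) = 11/3 (q(T) = 3 + (⅓)*2 = 3 + ⅔ = 11/3)
f(k, y) = 11/3
U = -11/3 (U = -1*11/3 = -11/3 ≈ -3.6667)
U³ = (-11/3)³ = -1331/27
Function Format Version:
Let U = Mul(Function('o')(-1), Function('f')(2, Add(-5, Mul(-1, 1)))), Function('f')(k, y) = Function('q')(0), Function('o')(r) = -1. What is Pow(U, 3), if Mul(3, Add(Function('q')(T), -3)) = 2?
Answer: Rational(-1331, 27) ≈ -49.296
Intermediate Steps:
Function('q')(T) = Rational(11, 3) (Function('q')(T) = Add(3, Mul(Rational(1, 3), 2)) = Add(3, Rational(2, 3)) = Rational(11, 3))
Function('f')(k, y) = Rational(11, 3)
U = Rational(-11, 3) (U = Mul(-1, Rational(11, 3)) = Rational(-11, 3) ≈ -3.6667)
Pow(U, 3) = Pow(Rational(-11, 3), 3) = Rational(-1331, 27)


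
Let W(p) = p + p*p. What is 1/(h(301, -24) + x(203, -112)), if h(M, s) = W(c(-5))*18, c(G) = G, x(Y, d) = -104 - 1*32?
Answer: 1/224 ≈ 0.0044643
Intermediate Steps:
x(Y, d) = -136 (x(Y, d) = -104 - 32 = -136)
W(p) = p + p²
h(M, s) = 360 (h(M, s) = -5*(1 - 5)*18 = -5*(-4)*18 = 20*18 = 360)
1/(h(301, -24) + x(203, -112)) = 1/(360 - 136) = 1/224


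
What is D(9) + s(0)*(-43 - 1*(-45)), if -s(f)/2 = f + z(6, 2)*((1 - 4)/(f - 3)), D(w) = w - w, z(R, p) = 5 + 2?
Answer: -28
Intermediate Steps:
z(R, p) = 7
D(w) = 0
s(f) = -2*f + 42/(-3 + f) (s(f) = -2*(f + 7*((1 - 4)/(f - 3))) = -2*(f + 7*(-3/(-3 + f))) = -2*(f - 21/(-3 + f)) = -2*f + 42/(-3 + f))
D(9) + s(0)*(-43 - 1*(-45)) = 0 + (2*(21 - 1*0² + 3*0)/(-3 + 0))*(-43 - 1*(-45)) = 0 + (2*(21 - 1*0 + 0)/(-3))*(-43 + 45) = 0 + (2*(-⅓)*(21 + 0 + 0))*2 = 0 + (2*(-⅓)*21)*2 = 0 - 14*2 = 0 - 28 = -28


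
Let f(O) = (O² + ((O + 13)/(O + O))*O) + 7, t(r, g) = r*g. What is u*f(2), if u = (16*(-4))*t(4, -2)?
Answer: 9472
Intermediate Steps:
t(r, g) = g*r
u = 512 (u = (16*(-4))*(-2*4) = -64*(-8) = 512)
f(O) = 27/2 + O² + O/2 (f(O) = (O² + ((13 + O)/((2*O)))*O) + 7 = (O² + ((13 + O)*(1/(2*O)))*O) + 7 = (O² + ((13 + O)/(2*O))*O) + 7 = (O² + (13/2 + O/2)) + 7 = (13/2 + O² + O/2) + 7 = 27/2 + O² + O/2)
u*f(2) = 512*(27/2 + 2² + (½)*2) = 512*(27/2 + 4 + 1) = 512*(37/2) = 9472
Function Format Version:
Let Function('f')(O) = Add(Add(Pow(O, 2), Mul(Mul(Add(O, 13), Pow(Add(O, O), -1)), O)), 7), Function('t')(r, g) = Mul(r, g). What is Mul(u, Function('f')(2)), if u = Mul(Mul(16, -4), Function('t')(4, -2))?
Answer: 9472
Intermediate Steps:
Function('t')(r, g) = Mul(g, r)
u = 512 (u = Mul(Mul(16, -4), Mul(-2, 4)) = Mul(-64, -8) = 512)
Function('f')(O) = Add(Rational(27, 2), Pow(O, 2), Mul(Rational(1, 2), O)) (Function('f')(O) = Add(Add(Pow(O, 2), Mul(Mul(Add(13, O), Pow(Mul(2, O), -1)), O)), 7) = Add(Add(Pow(O, 2), Mul(Mul(Add(13, O), Mul(Rational(1, 2), Pow(O, -1))), O)), 7) = Add(Add(Pow(O, 2), Mul(Mul(Rational(1, 2), Pow(O, -1), Add(13, O)), O)), 7) = Add(Add(Pow(O, 2), Add(Rational(13, 2), Mul(Rational(1, 2), O))), 7) = Add(Add(Rational(13, 2), Pow(O, 2), Mul(Rational(1, 2), O)), 7) = Add(Rational(27, 2), Pow(O, 2), Mul(Rational(1, 2), O)))
Mul(u, Function('f')(2)) = Mul(512, Add(Rational(27, 2), Pow(2, 2), Mul(Rational(1, 2), 2))) = Mul(512, Add(Rational(27, 2), 4, 1)) = Mul(512, Rational(37, 2)) = 9472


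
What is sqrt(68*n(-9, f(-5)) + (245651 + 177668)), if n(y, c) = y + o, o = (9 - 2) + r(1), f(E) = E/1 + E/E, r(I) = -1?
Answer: 7*sqrt(8635) ≈ 650.47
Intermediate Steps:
f(E) = 1 + E (f(E) = E*1 + 1 = E + 1 = 1 + E)
o = 6 (o = (9 - 2) - 1 = 7 - 1 = 6)
n(y, c) = 6 + y (n(y, c) = y + 6 = 6 + y)
sqrt(68*n(-9, f(-5)) + (245651 + 177668)) = sqrt(68*(6 - 9) + (245651 + 177668)) = sqrt(68*(-3) + 423319) = sqrt(-204 + 423319) = sqrt(423115) = 7*sqrt(8635)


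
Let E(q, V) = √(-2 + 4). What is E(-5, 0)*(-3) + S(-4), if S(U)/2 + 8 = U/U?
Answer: -14 - 3*√2 ≈ -18.243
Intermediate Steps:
S(U) = -14 (S(U) = -16 + 2*(U/U) = -16 + 2*1 = -16 + 2 = -14)
E(q, V) = √2
E(-5, 0)*(-3) + S(-4) = √2*(-3) - 14 = -3*√2 - 14 = -14 - 3*√2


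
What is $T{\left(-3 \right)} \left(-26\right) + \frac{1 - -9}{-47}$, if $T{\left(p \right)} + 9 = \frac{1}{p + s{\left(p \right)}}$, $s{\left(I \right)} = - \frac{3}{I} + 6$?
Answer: $\frac{21365}{94} \approx 227.29$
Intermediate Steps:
$s{\left(I \right)} = 6 - \frac{3}{I}$
$T{\left(p \right)} = -9 + \frac{1}{6 + p - \frac{3}{p}}$ ($T{\left(p \right)} = -9 + \frac{1}{p + \left(6 - \frac{3}{p}\right)} = -9 + \frac{1}{6 + p - \frac{3}{p}}$)
$T{\left(-3 \right)} \left(-26\right) + \frac{1 - -9}{-47} = \frac{27 - -159 - 9 \left(-3\right)^{2}}{-3 + \left(-3\right)^{2} + 6 \left(-3\right)} \left(-26\right) + \frac{1 - -9}{-47} = \frac{27 + 159 - 81}{-3 + 9 - 18} \left(-26\right) + \left(1 + 9\right) \left(- \frac{1}{47}\right) = \frac{27 + 159 - 81}{-12} \left(-26\right) + 10 \left(- \frac{1}{47}\right) = \left(- \frac{1}{12}\right) 105 \left(-26\right) - \frac{10}{47} = \left(- \frac{35}{4}\right) \left(-26\right) - \frac{10}{47} = \frac{455}{2} - \frac{10}{47} = \frac{21365}{94}$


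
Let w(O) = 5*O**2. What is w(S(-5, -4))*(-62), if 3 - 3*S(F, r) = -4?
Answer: -15190/9 ≈ -1687.8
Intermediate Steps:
S(F, r) = 7/3 (S(F, r) = 1 - 1/3*(-4) = 1 + 4/3 = 7/3)
w(S(-5, -4))*(-62) = (5*(7/3)**2)*(-62) = (5*(49/9))*(-62) = (245/9)*(-62) = -15190/9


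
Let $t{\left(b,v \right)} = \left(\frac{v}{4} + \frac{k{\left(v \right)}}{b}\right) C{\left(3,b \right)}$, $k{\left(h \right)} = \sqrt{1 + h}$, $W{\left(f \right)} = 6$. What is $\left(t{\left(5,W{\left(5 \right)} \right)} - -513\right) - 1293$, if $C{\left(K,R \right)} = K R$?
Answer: $- \frac{1515}{2} + 3 \sqrt{7} \approx -749.56$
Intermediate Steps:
$t{\left(b,v \right)} = 3 b \left(\frac{v}{4} + \frac{\sqrt{1 + v}}{b}\right)$ ($t{\left(b,v \right)} = \left(\frac{v}{4} + \frac{\sqrt{1 + v}}{b}\right) 3 b = 3 b \left(\frac{v}{4} + \frac{\sqrt{1 + v}}{b}\right)$)
$\left(t{\left(5,W{\left(5 \right)} \right)} - -513\right) - 1293 = \left(\left(3 \sqrt{1 + 6} + \frac{3}{4} \cdot 5 \cdot 6\right) - -513\right) - 1293 = \left(\left(3 \sqrt{7} + \frac{45}{2}\right) + 513\right) - 1293 = \left(\left(\frac{45}{2} + 3 \sqrt{7}\right) + 513\right) - 1293 = \left(\frac{1071}{2} + 3 \sqrt{7}\right) - 1293 = - \frac{1515}{2} + 3 \sqrt{7}$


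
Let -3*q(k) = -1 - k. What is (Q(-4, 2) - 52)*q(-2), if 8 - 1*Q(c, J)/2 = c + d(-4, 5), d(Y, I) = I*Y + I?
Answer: -⅔ ≈ -0.66667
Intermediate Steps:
d(Y, I) = I + I*Y
Q(c, J) = 46 - 2*c (Q(c, J) = 16 - 2*(c + 5*(1 - 4)) = 16 - 2*(c + 5*(-3)) = 16 - 2*(c - 15) = 16 - 2*(-15 + c) = 16 + (30 - 2*c) = 46 - 2*c)
q(k) = ⅓ + k/3 (q(k) = -(-1 - k)/3 = ⅓ + k/3)
(Q(-4, 2) - 52)*q(-2) = ((46 - 2*(-4)) - 52)*(⅓ + (⅓)*(-2)) = ((46 + 8) - 52)*(⅓ - ⅔) = (54 - 52)*(-⅓) = 2*(-⅓) = -⅔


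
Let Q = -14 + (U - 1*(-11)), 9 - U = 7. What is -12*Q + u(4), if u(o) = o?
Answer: 16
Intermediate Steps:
U = 2 (U = 9 - 1*7 = 9 - 7 = 2)
Q = -1 (Q = -14 + (2 - 1*(-11)) = -14 + (2 + 11) = -14 + 13 = -1)
-12*Q + u(4) = -12*(-1) + 4 = 12 + 4 = 16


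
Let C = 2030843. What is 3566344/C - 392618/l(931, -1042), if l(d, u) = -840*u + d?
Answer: 2327524325610/1779446975873 ≈ 1.3080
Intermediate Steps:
l(d, u) = d - 840*u
3566344/C - 392618/l(931, -1042) = 3566344/2030843 - 392618/(931 - 840*(-1042)) = 3566344*(1/2030843) - 392618/(931 + 875280) = 3566344/2030843 - 392618/876211 = 2327524325610/1779446975873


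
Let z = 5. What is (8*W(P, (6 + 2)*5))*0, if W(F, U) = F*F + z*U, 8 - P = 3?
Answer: 0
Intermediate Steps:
P = 5 (P = 8 - 1*3 = 8 - 3 = 5)
W(F, U) = F² + 5*U (W(F, U) = F*F + 5*U = F² + 5*U)
(8*W(P, (6 + 2)*5))*0 = (8*(5² + 5*((6 + 2)*5)))*0 = (8*(25 + 5*(8*5)))*0 = (8*(25 + 5*40))*0 = (8*(25 + 200))*0 = (8*225)*0 = 1800*0 = 0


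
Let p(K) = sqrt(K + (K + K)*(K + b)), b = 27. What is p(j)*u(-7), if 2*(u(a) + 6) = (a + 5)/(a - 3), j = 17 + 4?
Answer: -59*sqrt(2037)/10 ≈ -266.29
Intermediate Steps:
j = 21
p(K) = sqrt(K + 2*K*(27 + K)) (p(K) = sqrt(K + (K + K)*(K + 27)) = sqrt(K + (2*K)*(27 + K)) = sqrt(K + 2*K*(27 + K)))
u(a) = -6 + (5 + a)/(2*(-3 + a)) (u(a) = -6 + ((a + 5)/(a - 3))/2 = -6 + ((5 + a)/(-3 + a))/2 = -6 + (5 + a)/(2*(-3 + a)))
p(j)*u(-7) = sqrt(21*(55 + 2*21))*((41 - 11*(-7))/(2*(-3 - 7))) = sqrt(21*(55 + 42))*((1/2)*(41 + 77)/(-10)) = sqrt(21*97)*((1/2)*(-1/10)*118) = sqrt(2037)*(-59/10) = -59*sqrt(2037)/10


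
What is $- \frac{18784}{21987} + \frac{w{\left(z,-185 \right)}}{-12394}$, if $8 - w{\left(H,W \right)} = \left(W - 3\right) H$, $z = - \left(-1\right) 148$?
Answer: $- \frac{422375540}{136253439} \approx -3.0999$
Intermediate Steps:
$z = 148$ ($z = \left(-1\right) \left(-148\right) = 148$)
$w{\left(H,W \right)} = 8 - H \left(-3 + W\right)$ ($w{\left(H,W \right)} = 8 - \left(W - 3\right) H = 8 - \left(-3 + W\right) H = 8 - H \left(-3 + W\right)$)
$- \frac{18784}{21987} + \frac{w{\left(z,-185 \right)}}{-12394} = - \frac{18784}{21987} + \frac{8 + 3 \cdot 148 - 148 \left(-185\right)}{-12394} = \left(-18784\right) \frac{1}{21987} + \left(8 + 444 + 27380\right) \left(- \frac{1}{12394}\right) = - \frac{18784}{21987} + 27832 \left(- \frac{1}{12394}\right) = - \frac{18784}{21987} - \frac{13916}{6197} = - \frac{422375540}{136253439}$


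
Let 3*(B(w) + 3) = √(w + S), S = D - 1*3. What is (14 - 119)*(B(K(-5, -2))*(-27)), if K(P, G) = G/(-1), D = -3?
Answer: -8505 + 1890*I ≈ -8505.0 + 1890.0*I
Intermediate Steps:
S = -6 (S = -3 - 1*3 = -3 - 3 = -6)
K(P, G) = -G (K(P, G) = G*(-1) = -G)
B(w) = -3 + √(-6 + w)/3 (B(w) = -3 + √(w - 6)/3 = -3 + √(-6 + w)/3)
(14 - 119)*(B(K(-5, -2))*(-27)) = (14 - 119)*((-3 + √(-6 - 1*(-2))/3)*(-27)) = -105*(-3 + √(-6 + 2)/3)*(-27) = -105*(-3 + √(-4)/3)*(-27) = -105*(-3 + (2*I)/3)*(-27) = -105*(-3 + 2*I/3)*(-27) = -105*(81 - 18*I) = -8505 + 1890*I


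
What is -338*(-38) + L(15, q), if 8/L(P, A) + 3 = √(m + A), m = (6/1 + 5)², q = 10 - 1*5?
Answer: 500924/39 + 8*√14/39 ≈ 12845.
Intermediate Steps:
q = 5 (q = 10 - 5 = 5)
m = 121 (m = (6*1 + 5)² = (6 + 5)² = 11² = 121)
L(P, A) = 8/(-3 + √(121 + A))
-338*(-38) + L(15, q) = -338*(-38) + 8/(-3 + √(121 + 5)) = 12844 + 8/(-3 + √126) = 12844 + 8/(-3 + 3*√14)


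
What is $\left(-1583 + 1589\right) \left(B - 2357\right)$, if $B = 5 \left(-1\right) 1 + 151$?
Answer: $-13266$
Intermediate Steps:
$B = 146$ ($B = \left(-5\right) 1 + 151 = -5 + 151 = 146$)
$\left(-1583 + 1589\right) \left(B - 2357\right) = \left(-1583 + 1589\right) \left(146 - 2357\right) = 6 \left(-2211\right) = -13266$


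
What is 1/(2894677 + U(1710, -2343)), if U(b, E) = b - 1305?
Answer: 1/2895082 ≈ 3.4541e-7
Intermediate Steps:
U(b, E) = -1305 + b
1/(2894677 + U(1710, -2343)) = 1/(2894677 + (-1305 + 1710)) = 1/(2894677 + 405) = 1/2895082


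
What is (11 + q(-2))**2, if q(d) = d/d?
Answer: 144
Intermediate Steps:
q(d) = 1
(11 + q(-2))**2 = (11 + 1)**2 = 12**2 = 144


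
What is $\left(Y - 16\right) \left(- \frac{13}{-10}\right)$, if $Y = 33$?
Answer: $\frac{221}{10} \approx 22.1$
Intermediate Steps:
$\left(Y - 16\right) \left(- \frac{13}{-10}\right) = \left(33 - 16\right) \left(- \frac{13}{-10}\right) = 17 \left(\left(-13\right) \left(- \frac{1}{10}\right)\right) = 17 \cdot \frac{13}{10} = \frac{221}{10}$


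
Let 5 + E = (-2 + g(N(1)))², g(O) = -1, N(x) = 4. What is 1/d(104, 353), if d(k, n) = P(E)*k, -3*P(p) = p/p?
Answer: -3/104 ≈ -0.028846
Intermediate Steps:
E = 4 (E = -5 + (-2 - 1)² = -5 + (-3)² = -5 + 9 = 4)
P(p) = -⅓ (P(p) = -p/(3*p) = -⅓*1 = -⅓)
d(k, n) = -k/3
1/d(104, 353) = 1/(-⅓*104) = 1/(-104/3) = -3/104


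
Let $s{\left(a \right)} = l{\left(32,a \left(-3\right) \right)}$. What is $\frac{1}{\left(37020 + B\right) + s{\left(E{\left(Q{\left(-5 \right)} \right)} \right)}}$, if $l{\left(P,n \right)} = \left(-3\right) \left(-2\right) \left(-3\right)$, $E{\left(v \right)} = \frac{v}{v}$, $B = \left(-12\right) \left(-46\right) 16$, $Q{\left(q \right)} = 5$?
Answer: $\frac{1}{45834} \approx 2.1818 \cdot 10^{-5}$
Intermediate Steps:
$B = 8832$ ($B = 552 \cdot 16 = 8832$)
$E{\left(v \right)} = 1$
$l{\left(P,n \right)} = -18$ ($l{\left(P,n \right)} = 6 \left(-3\right) = -18$)
$s{\left(a \right)} = -18$
$\frac{1}{\left(37020 + B\right) + s{\left(E{\left(Q{\left(-5 \right)} \right)} \right)}} = \frac{1}{\left(37020 + 8832\right) - 18} = \frac{1}{45852 - 18} = \frac{1}{45834}$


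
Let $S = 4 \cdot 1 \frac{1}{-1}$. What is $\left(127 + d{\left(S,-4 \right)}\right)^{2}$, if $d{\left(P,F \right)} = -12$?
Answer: $13225$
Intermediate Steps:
$S = -4$ ($S = 4 \cdot 1 \left(-1\right) = 4 \left(-1\right) = -4$)
$\left(127 + d{\left(S,-4 \right)}\right)^{2} = \left(127 - 12\right)^{2} = 115^{2} = 13225$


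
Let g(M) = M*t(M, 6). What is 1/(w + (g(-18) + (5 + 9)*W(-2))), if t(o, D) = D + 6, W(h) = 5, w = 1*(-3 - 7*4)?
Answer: -1/177 ≈ -0.0056497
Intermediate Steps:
w = -31 (w = 1*(-3 - 28) = 1*(-31) = -31)
t(o, D) = 6 + D
g(M) = 12*M (g(M) = M*(6 + 6) = M*12 = 12*M)
1/(w + (g(-18) + (5 + 9)*W(-2))) = 1/(-31 + (12*(-18) + (5 + 9)*5)) = 1/(-31 + (-216 + 14*5)) = 1/(-31 + (-216 + 70)) = 1/(-31 - 146) = 1/(-177) = -1/177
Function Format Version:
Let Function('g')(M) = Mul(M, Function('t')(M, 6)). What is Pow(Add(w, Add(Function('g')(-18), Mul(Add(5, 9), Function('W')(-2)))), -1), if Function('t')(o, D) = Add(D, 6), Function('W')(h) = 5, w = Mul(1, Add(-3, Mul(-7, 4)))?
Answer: Rational(-1, 177) ≈ -0.0056497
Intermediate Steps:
w = -31 (w = Mul(1, Add(-3, -28)) = Mul(1, -31) = -31)
Function('t')(o, D) = Add(6, D)
Function('g')(M) = Mul(12, M) (Function('g')(M) = Mul(M, Add(6, 6)) = Mul(M, 12) = Mul(12, M))
Pow(Add(w, Add(Function('g')(-18), Mul(Add(5, 9), Function('W')(-2)))), -1) = Pow(Add(-31, Add(Mul(12, -18), Mul(Add(5, 9), 5))), -1) = Pow(Add(-31, Add(-216, Mul(14, 5))), -1) = Pow(Add(-31, Add(-216, 70)), -1) = Pow(Add(-31, -146), -1) = Pow(-177, -1) = Rational(-1, 177)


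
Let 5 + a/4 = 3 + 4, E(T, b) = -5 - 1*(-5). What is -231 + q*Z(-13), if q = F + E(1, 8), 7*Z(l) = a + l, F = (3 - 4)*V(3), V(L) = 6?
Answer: -1587/7 ≈ -226.71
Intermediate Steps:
E(T, b) = 0 (E(T, b) = -5 + 5 = 0)
a = 8 (a = -20 + 4*(3 + 4) = -20 + 4*7 = -20 + 28 = 8)
F = -6 (F = (3 - 4)*6 = -1*6 = -6)
Z(l) = 8/7 + l/7 (Z(l) = (8 + l)/7 = 8/7 + l/7)
q = -6 (q = -6 + 0 = -6)
-231 + q*Z(-13) = -231 - 6*(8/7 + (⅐)*(-13)) = -231 - 6*(8/7 - 13/7) = -231 - 6*(-5/7) = -231 + 30/7 = -1587/7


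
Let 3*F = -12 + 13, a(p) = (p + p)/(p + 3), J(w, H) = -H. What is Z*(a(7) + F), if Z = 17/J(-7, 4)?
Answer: -221/30 ≈ -7.3667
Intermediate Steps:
a(p) = 2*p/(3 + p) (a(p) = (2*p)/(3 + p) = 2*p/(3 + p))
F = ⅓ (F = (-12 + 13)/3 = (⅓)*1 = ⅓ ≈ 0.33333)
Z = -17/4 (Z = 17/((-1*4)) = 17/(-4) = 17*(-¼) = -17/4 ≈ -4.2500)
Z*(a(7) + F) = -17*(2*7/(3 + 7) + ⅓)/4 = -17*(2*7/10 + ⅓)/4 = -17*(2*7*(⅒) + ⅓)/4 = -17*(7/5 + ⅓)/4 = -17/4*26/15 = -221/30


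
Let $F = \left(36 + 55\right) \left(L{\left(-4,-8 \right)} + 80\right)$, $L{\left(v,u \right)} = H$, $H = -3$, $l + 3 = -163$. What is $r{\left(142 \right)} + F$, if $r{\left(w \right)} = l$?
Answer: $6841$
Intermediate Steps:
$l = -166$ ($l = -3 - 163 = -166$)
$r{\left(w \right)} = -166$
$L{\left(v,u \right)} = -3$
$F = 7007$ ($F = \left(36 + 55\right) \left(-3 + 80\right) = 91 \cdot 77 = 7007$)
$r{\left(142 \right)} + F = -166 + 7007 = 6841$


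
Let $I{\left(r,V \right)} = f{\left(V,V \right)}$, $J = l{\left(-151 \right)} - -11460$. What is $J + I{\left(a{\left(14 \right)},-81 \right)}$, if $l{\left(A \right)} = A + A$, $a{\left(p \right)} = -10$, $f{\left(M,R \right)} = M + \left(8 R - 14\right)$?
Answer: $10415$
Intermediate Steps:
$f{\left(M,R \right)} = -14 + M + 8 R$ ($f{\left(M,R \right)} = M + \left(-14 + 8 R\right) = -14 + M + 8 R$)
$l{\left(A \right)} = 2 A$
$J = 11158$ ($J = 2 \left(-151\right) - -11460 = -302 + 11460 = 11158$)
$I{\left(r,V \right)} = -14 + 9 V$ ($I{\left(r,V \right)} = -14 + V + 8 V = -14 + 9 V$)
$J + I{\left(a{\left(14 \right)},-81 \right)} = 11158 + \left(-14 + 9 \left(-81\right)\right) = 11158 - 743 = 10415$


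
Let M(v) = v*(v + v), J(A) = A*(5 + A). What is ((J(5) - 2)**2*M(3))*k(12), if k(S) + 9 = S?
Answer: 124416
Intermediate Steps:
k(S) = -9 + S
M(v) = 2*v**2 (M(v) = v*(2*v) = 2*v**2)
((J(5) - 2)**2*M(3))*k(12) = ((5*(5 + 5) - 2)**2*(2*3**2))*(-9 + 12) = ((5*10 - 2)**2*(2*9))*3 = ((50 - 2)**2*18)*3 = (48**2*18)*3 = (2304*18)*3 = 41472*3 = 124416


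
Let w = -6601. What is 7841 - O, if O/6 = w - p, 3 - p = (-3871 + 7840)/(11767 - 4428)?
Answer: 348321821/7339 ≈ 47462.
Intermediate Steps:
p = 18048/7339 (p = 3 - (-3871 + 7840)/(11767 - 4428) = 3 - 3969/7339 = 18048/7339 ≈ 2.4592)
O = -290776722/7339 (O = 6*(-6601 - 1*18048/7339) = 6*(-6601 - 18048/7339) = 6*(-48462787/7339) = -290776722/7339 ≈ -39621.)
7841 - O = 7841 - 1*(-290776722/7339) = 7841 + 290776722/7339 = 348321821/7339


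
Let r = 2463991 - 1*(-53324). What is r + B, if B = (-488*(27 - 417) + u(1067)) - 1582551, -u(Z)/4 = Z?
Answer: 1120816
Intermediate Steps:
u(Z) = -4*Z
B = -1396499 (B = (-488*(27 - 417) - 4*1067) - 1582551 = (-488*(-390) - 4268) - 1582551 = (190320 - 4268) - 1582551 = 186052 - 1582551 = -1396499)
r = 2517315 (r = 2463991 + 53324 = 2517315)
r + B = 2517315 - 1396499 = 1120816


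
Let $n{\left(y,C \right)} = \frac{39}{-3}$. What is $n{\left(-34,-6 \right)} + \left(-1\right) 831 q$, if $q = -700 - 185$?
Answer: $735422$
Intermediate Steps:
$n{\left(y,C \right)} = -13$ ($n{\left(y,C \right)} = 39 \left(- \frac{1}{3}\right) = -13$)
$q = -885$
$n{\left(-34,-6 \right)} + \left(-1\right) 831 q = -13 + \left(-1\right) 831 \left(-885\right) = -13 - -735435 = -13 + 735435 = 735422$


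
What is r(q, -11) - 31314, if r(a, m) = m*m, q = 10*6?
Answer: -31193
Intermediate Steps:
q = 60
r(a, m) = m**2
r(q, -11) - 31314 = (-11)**2 - 31314 = 121 - 31314 = -31193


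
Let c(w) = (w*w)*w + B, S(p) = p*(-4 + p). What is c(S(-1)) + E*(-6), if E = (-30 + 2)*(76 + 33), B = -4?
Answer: 18433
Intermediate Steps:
E = -3052 (E = -28*109 = -3052)
c(w) = -4 + w³ (c(w) = (w*w)*w - 4 = w²*w - 4 = w³ - 4 = -4 + w³)
c(S(-1)) + E*(-6) = (-4 + (-(-4 - 1))³) - 3052*(-6) = (-4 + (-1*(-5))³) + 18312 = (-4 + 5³) + 18312 = (-4 + 125) + 18312 = 121 + 18312 = 18433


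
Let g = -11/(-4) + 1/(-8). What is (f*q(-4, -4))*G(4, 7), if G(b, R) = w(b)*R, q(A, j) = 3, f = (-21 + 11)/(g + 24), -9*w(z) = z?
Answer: 2240/639 ≈ 3.5055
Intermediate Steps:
w(z) = -z/9
g = 21/8 (g = -11*(-1/4) + 1*(-1/8) = 11/4 - 1/8 = 21/8 ≈ 2.6250)
f = -80/213 (f = (-21 + 11)/(21/8 + 24) = -10/213/8 = -10*8/213 = -80/213 ≈ -0.37559)
G(b, R) = -R*b/9 (G(b, R) = (-b/9)*R = -R*b/9)
(f*q(-4, -4))*G(4, 7) = (-80/213*3)*(-1/9*7*4) = -80/71*(-28/9) = 2240/639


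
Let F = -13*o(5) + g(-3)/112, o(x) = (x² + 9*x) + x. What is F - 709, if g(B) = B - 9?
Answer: -47155/28 ≈ -1684.1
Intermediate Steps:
o(x) = x² + 10*x
g(B) = -9 + B
F = -27303/28 (F = -65*(10 + 5) + (-9 - 3)/112 = -65*15 - 12*1/112 = -13*75 - 3/28 = -975 - 3/28 = -27303/28 ≈ -975.11)
F - 709 = -27303/28 - 709 = -47155/28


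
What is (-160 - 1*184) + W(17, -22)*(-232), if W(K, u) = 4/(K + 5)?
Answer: -4248/11 ≈ -386.18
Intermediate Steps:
W(K, u) = 4/(5 + K)
(-160 - 1*184) + W(17, -22)*(-232) = (-160 - 1*184) + (4/(5 + 17))*(-232) = (-160 - 184) + (4/22)*(-232) = -344 + (4*(1/22))*(-232) = -344 + (2/11)*(-232) = -344 - 464/11 = -4248/11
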